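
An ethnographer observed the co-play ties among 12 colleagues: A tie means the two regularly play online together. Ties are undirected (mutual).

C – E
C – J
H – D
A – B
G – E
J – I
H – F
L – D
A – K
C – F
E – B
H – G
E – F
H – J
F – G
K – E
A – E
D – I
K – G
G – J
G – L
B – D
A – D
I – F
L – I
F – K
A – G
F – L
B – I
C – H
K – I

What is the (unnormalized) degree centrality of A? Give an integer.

A is directly tied to B, D, E, G, and K. That is 5 neighbors, so the degree of A is 5.

5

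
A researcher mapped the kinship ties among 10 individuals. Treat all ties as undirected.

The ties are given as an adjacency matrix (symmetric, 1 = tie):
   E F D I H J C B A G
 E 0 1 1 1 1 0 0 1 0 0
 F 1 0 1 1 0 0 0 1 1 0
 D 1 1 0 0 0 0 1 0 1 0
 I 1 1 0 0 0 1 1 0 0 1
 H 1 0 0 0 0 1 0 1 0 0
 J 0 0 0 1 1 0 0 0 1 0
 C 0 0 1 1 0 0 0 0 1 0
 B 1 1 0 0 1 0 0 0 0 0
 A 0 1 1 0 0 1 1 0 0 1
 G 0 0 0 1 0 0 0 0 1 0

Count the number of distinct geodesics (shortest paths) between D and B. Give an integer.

2

The shortest distance is 2. The length-2 paths are: D–E–B; D–F–B.
That gives 2 distinct shortest paths.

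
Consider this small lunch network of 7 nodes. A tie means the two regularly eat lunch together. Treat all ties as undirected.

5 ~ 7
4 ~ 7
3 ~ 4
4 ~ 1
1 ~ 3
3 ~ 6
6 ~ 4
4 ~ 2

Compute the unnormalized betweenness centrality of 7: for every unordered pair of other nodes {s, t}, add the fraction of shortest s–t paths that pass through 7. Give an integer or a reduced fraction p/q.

5

Pairs whose geodesics pass through 7 — 3–5: 1; 2–5: 1; 6–5: 1; 1–5: 1; 5–4: 1.
All other pairs contribute 0.
Summing the contributions gives betweenness(7) = 5.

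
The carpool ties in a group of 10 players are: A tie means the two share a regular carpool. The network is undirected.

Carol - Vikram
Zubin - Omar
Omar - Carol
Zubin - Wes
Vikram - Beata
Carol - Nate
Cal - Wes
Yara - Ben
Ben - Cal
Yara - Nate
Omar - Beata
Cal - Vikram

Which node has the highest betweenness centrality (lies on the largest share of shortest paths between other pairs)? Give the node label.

Unnormalized betweenness of each node: Beata:17/12, Ben:25/6, Cal:127/12, Carol:19/2, Nate:53/12, Omar:41/6, Vikram:49/6, Wes:41/12, Yara:31/12, Zubin:35/12.
Cal has the largest value, 127/12, making it the main broker — the node through which the most shortest paths run.

Cal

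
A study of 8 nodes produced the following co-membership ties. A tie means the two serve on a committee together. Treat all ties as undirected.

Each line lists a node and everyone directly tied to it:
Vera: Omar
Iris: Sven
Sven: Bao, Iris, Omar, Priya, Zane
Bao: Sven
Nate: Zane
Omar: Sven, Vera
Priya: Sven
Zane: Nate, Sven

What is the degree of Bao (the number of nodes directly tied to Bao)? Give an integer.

1

Bao is directly tied to Sven. That is 1 neighbor, so the degree of Bao is 1.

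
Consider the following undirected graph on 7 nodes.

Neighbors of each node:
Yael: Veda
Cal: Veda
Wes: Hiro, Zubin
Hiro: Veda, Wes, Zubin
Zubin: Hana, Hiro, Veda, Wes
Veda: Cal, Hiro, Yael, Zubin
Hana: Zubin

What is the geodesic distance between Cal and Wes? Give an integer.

One shortest route is Cal – Veda – Zubin – Wes, which uses 3 edges, and at distance 2 from Cal we only reach {Hiro, Yael, Zubin}, which does not include Wes. So d(Cal,Wes) = 3.

3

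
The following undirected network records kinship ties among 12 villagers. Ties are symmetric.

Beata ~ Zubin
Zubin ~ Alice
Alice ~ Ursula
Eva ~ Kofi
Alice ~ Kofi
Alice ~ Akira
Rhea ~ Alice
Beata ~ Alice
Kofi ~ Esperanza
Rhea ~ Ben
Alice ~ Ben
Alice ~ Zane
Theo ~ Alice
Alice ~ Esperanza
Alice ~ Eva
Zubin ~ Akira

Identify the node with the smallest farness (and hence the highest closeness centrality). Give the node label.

Farness (sum of distances to all others) for each node — Akira:20, Alice:11, Beata:20, Ben:20, Esperanza:20, Eva:20, Kofi:19, Rhea:20, Theo:21, Ursula:21, Zane:21, Zubin:19.
The smallest farness is 11, for Alice, so Alice has the highest closeness.

Alice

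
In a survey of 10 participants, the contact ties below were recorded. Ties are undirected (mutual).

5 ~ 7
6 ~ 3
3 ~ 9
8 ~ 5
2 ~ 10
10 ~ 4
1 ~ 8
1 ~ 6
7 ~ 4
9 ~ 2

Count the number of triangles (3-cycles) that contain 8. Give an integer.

0

8's neighbors are 1 and 5, but none of them are tied to each other, so no triangle contains 8.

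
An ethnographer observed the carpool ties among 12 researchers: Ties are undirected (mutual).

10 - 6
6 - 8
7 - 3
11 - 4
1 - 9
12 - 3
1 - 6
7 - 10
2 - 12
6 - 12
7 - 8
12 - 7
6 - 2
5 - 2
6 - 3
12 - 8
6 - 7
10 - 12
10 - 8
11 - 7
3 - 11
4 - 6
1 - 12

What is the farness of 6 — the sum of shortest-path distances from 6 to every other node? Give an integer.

14

Distances from 6: 1:1, 2:1, 3:1, 4:1, 5:2, 7:1, 8:1, 9:2, 10:1, 11:2, 12:1.
Sum = 1 + 1 + 1 + 1 + 2 + 1 + 1 + 2 + 1 + 2 + 1 = 14.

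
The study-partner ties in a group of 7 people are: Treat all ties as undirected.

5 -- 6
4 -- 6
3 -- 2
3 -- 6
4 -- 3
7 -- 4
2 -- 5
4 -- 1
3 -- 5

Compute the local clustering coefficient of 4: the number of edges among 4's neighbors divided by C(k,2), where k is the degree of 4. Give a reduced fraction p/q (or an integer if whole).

4's neighbors: 1, 3, 6, and 7 (k = 4).
Possible neighbor pairs: C(4,2) = 6. Edges among them: 3–6 → e = 1.
Clustering(4) = 1/6.

1/6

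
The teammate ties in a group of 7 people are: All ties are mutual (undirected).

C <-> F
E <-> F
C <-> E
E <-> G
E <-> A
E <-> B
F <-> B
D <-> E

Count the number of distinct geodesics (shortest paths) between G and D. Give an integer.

1

The shortest distance is 2, and the only length-2 path is G–E–D. So there is exactly 1 shortest path.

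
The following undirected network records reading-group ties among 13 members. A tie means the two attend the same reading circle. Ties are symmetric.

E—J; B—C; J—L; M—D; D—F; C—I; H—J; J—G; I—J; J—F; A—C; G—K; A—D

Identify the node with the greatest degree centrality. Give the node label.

Degrees — A:2, B:1, C:3, D:3, E:1, F:2, G:2, H:1, I:2, J:6, K:1, L:1, M:1.
The maximum is 6, attained only by J.

J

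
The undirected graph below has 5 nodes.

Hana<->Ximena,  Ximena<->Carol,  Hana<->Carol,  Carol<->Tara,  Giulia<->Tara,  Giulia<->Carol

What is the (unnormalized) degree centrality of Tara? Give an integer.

Tara is directly tied to Carol and Giulia. That is 2 neighbors, so the degree of Tara is 2.

2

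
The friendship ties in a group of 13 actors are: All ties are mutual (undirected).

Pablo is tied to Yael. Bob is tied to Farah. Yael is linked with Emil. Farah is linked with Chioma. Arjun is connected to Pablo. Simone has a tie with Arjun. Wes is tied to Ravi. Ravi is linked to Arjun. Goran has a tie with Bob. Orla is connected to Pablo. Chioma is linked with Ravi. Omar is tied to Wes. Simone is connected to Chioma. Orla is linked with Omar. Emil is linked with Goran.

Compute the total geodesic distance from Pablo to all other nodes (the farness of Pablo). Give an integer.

Distances from Pablo: Arjun:1, Bob:4, Chioma:3, Emil:2, Farah:4, Goran:3, Omar:2, Orla:1, Ravi:2, Simone:2, Wes:3, Yael:1.
Sum = 1 + 4 + 3 + 2 + 4 + 3 + 2 + 1 + 2 + 2 + 3 + 1 = 28.

28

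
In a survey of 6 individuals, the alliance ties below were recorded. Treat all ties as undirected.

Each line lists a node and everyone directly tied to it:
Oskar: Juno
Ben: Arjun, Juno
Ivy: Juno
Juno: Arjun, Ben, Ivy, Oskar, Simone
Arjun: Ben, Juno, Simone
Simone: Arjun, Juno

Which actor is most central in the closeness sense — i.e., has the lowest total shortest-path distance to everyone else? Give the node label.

Farness (sum of distances to all others) for each node — Arjun:7, Ben:8, Ivy:9, Juno:5, Oskar:9, Simone:8.
The smallest farness is 5, for Juno, so Juno has the highest closeness.

Juno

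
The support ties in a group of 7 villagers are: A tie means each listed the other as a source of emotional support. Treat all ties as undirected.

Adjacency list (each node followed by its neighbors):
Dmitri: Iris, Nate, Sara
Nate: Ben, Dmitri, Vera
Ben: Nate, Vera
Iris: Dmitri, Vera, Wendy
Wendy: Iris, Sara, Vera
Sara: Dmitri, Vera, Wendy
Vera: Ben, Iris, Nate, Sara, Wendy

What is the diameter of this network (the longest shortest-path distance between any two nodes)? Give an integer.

2

Eccentricity of each node (its greatest distance to any other): Ben:2, Dmitri:2, Iris:2, Nate:2, Sara:2, Vera:2, Wendy:2.
The maximum eccentricity is 2, realized for instance by the pair Ben–Iris via Ben – Vera – Iris. So the diameter is 2.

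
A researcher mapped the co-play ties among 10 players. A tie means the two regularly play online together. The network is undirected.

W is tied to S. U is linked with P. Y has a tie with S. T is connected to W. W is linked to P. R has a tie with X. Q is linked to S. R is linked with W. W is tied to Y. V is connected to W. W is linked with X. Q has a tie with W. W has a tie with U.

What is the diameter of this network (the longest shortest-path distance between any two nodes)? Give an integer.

2

Eccentricity of each node (its greatest distance to any other): P:2, Q:2, R:2, S:2, T:2, U:2, V:2, W:1, X:2, Y:2.
The maximum eccentricity is 2, realized for instance by the pair R–T via R – W – T. So the diameter is 2.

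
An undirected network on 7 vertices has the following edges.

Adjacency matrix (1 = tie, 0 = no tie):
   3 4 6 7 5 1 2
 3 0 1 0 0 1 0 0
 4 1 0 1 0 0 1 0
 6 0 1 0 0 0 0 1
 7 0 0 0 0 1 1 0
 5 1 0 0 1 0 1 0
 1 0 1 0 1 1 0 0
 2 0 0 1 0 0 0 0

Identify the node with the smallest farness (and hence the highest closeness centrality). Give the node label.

Farness (sum of distances to all others) for each node — 1:10, 2:17, 3:11, 4:9, 5:12, 6:12, 7:13.
The smallest farness is 9, for 4, so 4 has the highest closeness.

4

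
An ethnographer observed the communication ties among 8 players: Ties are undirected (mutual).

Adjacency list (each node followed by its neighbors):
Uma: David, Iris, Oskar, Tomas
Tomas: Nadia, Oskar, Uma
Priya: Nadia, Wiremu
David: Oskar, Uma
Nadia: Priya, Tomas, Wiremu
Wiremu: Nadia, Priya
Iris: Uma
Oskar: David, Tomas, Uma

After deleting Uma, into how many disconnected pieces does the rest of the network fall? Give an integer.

2

Without Uma, the remaining ties split the others into: {David, Nadia, Oskar, Priya, Tomas, Wiremu}; {Iris}.
That's 2 separate components.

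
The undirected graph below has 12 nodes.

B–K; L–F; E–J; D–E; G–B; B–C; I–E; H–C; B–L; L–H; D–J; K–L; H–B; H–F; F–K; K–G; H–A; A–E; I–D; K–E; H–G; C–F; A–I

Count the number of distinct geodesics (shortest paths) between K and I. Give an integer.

The shortest distance is 2, and the only length-2 path is K–E–I. So there is exactly 1 shortest path.

1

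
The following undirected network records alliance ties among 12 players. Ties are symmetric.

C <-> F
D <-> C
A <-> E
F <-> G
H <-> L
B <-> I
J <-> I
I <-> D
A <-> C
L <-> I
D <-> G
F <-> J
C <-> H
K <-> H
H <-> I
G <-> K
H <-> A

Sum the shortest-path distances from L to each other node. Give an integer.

Distances from L: A:2, B:2, C:2, D:2, E:3, F:3, G:3, H:1, I:1, J:2, K:2.
Sum = 2 + 2 + 2 + 2 + 3 + 3 + 3 + 1 + 1 + 2 + 2 = 23.

23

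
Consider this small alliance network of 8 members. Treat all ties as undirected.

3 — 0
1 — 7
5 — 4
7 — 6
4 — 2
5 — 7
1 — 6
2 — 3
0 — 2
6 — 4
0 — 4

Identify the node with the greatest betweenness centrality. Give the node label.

Unnormalized betweenness of each node: 0:5/2, 1:0, 2:5/2, 3:0, 4:25/2, 5:2, 6:6, 7:3/2.
4 has the largest value, 25/2, making it the main broker — the node through which the most shortest paths run.

4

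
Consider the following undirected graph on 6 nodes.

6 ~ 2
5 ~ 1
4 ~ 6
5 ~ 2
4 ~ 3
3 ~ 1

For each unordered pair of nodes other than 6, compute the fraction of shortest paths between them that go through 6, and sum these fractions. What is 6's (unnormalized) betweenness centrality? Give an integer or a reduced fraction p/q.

2

Pairs whose geodesics pass through 6 — 2–4: 1; 2–3: 1/2; 4–5: 1/2.
All other pairs contribute 0.
Summing the contributions gives betweenness(6) = 2.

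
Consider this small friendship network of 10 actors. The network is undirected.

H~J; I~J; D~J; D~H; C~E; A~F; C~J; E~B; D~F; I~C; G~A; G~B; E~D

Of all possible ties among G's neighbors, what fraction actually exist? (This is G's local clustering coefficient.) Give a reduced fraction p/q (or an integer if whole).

0

G's neighbors: A and B (k = 2).
Possible neighbor pairs: C(2,2) = 1. Edges among them: none → e = 0.
Clustering(G) = 0/1.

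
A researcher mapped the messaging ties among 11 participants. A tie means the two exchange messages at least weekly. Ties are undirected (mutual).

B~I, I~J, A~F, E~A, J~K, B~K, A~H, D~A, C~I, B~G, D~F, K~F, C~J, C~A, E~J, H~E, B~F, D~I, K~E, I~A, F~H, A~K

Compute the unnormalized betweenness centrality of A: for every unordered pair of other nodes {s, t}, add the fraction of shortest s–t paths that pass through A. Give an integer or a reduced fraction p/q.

Pairs whose geodesics pass through A — E–D: 1; E–C: 1/2; E–I: 1/2; E–F: 1/3; K–D: 1/2; K–C: 1/2; K–I: 1/3; K–H: 1/3; D–C: 1/2; D–H: 1/2; C–H: 1; C–F: 1; I–H: 1; I–F: 1/3.
All other pairs contribute 0.
Summing the contributions gives betweenness(A) = 25/3.

25/3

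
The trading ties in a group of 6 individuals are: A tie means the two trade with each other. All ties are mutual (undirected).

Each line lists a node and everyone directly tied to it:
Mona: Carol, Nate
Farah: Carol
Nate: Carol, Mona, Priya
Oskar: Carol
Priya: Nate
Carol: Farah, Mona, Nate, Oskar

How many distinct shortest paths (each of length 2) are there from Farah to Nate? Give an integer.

The shortest distance is 2, and the only length-2 path is Farah–Carol–Nate. So there is exactly 1 shortest path.

1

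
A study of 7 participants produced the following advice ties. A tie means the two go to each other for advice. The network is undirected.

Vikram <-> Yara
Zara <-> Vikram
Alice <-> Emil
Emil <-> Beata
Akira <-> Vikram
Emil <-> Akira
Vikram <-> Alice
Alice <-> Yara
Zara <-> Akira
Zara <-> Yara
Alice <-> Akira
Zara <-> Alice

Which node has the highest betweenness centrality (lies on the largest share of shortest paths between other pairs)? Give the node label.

Emil

Unnormalized betweenness of each node: Akira:2, Alice:13/3, Beata:0, Emil:5, Vikram:1/3, Yara:0, Zara:1/3.
Emil has the largest value, 5, making it the main broker — the node through which the most shortest paths run.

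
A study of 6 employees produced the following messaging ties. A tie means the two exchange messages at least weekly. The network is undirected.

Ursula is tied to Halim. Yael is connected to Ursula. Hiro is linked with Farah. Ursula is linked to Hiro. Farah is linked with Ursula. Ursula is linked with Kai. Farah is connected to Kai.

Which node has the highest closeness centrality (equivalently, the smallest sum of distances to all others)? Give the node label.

Ursula

Farness (sum of distances to all others) for each node — Farah:7, Halim:9, Hiro:8, Kai:8, Ursula:5, Yael:9.
The smallest farness is 5, for Ursula, so Ursula has the highest closeness.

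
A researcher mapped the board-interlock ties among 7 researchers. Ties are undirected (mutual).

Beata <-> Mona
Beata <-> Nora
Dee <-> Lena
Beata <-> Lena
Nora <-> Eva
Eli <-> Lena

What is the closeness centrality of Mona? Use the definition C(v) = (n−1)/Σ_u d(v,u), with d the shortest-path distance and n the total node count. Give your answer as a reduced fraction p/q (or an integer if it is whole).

Distances from Mona: Beata:1, Dee:3, Eli:3, Eva:3, Lena:2, Nora:2. Sum = 14.
n = 7, so closeness = 6/14 = 3/7.

3/7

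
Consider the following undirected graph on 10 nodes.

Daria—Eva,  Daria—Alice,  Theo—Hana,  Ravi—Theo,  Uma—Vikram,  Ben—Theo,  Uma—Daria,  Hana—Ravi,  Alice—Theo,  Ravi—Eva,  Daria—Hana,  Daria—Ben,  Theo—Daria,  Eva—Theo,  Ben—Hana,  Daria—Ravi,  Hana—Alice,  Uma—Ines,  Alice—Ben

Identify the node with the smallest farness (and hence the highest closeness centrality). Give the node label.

Daria

Farness (sum of distances to all others) for each node — Alice:16, Ben:16, Daria:11, Eva:17, Hana:15, Ines:23, Ravi:16, Theo:14, Uma:15, Vikram:23.
The smallest farness is 11, for Daria, so Daria has the highest closeness.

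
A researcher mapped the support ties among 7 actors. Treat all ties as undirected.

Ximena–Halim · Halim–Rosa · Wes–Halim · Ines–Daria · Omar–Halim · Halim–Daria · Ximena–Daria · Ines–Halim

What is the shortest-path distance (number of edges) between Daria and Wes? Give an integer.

2

One shortest route is Daria – Halim – Wes, which uses 2 edges, and Daria and Wes are not directly tied, so nothing shorter exists. So d(Daria,Wes) = 2.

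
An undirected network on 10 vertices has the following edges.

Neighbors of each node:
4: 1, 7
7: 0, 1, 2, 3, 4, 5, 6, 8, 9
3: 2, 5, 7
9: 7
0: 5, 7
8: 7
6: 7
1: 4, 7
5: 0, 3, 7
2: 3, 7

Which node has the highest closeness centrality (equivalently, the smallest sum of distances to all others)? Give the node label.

7

Farness (sum of distances to all others) for each node — 0:16, 1:16, 2:16, 3:15, 4:16, 5:15, 6:17, 7:9, 8:17, 9:17.
The smallest farness is 9, for 7, so 7 has the highest closeness.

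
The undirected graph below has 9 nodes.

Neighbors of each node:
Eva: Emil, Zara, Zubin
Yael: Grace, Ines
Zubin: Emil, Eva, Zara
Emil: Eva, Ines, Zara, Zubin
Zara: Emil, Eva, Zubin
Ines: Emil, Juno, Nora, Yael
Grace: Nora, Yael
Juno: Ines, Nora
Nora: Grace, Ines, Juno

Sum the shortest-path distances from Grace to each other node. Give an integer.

21

Distances from Grace: Emil:3, Eva:4, Ines:2, Juno:2, Nora:1, Yael:1, Zara:4, Zubin:4.
Sum = 3 + 4 + 2 + 2 + 1 + 1 + 4 + 4 = 21.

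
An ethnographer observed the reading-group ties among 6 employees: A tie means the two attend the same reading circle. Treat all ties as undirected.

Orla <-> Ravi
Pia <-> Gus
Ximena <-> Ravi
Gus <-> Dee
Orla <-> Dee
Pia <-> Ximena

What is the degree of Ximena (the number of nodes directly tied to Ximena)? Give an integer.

2

Ximena is directly tied to Pia and Ravi. That is 2 neighbors, so the degree of Ximena is 2.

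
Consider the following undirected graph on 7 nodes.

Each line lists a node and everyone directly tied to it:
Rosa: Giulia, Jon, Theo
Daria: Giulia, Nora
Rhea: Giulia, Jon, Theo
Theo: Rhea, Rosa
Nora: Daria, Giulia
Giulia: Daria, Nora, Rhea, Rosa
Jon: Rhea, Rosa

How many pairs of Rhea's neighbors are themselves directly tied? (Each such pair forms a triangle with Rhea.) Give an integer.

0

Rhea's neighbors are Giulia, Jon, and Theo, but none of them are tied to each other, so no triangle contains Rhea.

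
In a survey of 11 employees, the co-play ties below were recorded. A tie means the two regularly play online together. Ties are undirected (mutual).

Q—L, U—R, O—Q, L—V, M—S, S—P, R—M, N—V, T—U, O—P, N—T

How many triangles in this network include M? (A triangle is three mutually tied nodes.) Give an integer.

0

M's neighbors are R and S, but none of them are tied to each other, so no triangle contains M.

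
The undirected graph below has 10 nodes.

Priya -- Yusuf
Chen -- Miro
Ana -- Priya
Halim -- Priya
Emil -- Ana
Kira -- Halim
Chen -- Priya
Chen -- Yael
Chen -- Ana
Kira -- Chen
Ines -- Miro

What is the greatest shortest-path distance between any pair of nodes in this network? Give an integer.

4

Eccentricity of each node (its greatest distance to any other): Ana:3, Chen:2, Emil:4, Halim:4, Ines:4, Kira:3, Miro:3, Priya:3, Yael:3, Yusuf:4.
The maximum eccentricity is 4, realized for instance by the pair Halim–Ines via Halim – Priya – Chen – Miro – Ines. So the diameter is 4.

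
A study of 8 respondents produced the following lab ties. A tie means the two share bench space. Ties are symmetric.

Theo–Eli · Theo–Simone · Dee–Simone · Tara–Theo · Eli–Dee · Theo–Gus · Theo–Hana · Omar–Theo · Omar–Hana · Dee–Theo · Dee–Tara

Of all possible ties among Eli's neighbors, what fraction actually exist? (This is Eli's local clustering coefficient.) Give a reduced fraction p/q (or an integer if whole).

Eli's neighbors: Dee and Theo (k = 2).
Possible neighbor pairs: C(2,2) = 1. Edges among them: Dee–Theo → e = 1.
Clustering(Eli) = 1/1.

1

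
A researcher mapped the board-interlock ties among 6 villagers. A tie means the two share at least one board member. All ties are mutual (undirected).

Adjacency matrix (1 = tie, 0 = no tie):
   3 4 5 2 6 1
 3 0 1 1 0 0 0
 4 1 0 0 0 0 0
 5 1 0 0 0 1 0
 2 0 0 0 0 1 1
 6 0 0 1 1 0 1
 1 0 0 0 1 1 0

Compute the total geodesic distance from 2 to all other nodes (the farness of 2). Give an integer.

Distances from 2: 1:1, 3:3, 4:4, 5:2, 6:1.
Sum = 1 + 3 + 4 + 2 + 1 = 11.

11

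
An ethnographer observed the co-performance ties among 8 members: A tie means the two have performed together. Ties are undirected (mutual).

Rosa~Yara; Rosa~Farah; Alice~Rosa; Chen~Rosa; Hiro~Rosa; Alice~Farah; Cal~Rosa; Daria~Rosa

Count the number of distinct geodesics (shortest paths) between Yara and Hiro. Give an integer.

The shortest distance is 2, and the only length-2 path is Yara–Rosa–Hiro. So there is exactly 1 shortest path.

1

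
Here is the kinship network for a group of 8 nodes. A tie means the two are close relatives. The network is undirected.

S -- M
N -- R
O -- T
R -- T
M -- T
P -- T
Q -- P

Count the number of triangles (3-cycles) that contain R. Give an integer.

R's neighbors are N and T, but none of them are tied to each other, so no triangle contains R.

0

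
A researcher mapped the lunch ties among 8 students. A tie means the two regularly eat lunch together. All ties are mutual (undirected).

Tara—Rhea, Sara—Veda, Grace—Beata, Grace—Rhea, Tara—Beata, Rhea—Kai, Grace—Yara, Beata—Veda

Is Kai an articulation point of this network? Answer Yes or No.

No

Even without Kai, every remaining node can still reach every other (the residual graph is connected), so Kai is not a cut vertex.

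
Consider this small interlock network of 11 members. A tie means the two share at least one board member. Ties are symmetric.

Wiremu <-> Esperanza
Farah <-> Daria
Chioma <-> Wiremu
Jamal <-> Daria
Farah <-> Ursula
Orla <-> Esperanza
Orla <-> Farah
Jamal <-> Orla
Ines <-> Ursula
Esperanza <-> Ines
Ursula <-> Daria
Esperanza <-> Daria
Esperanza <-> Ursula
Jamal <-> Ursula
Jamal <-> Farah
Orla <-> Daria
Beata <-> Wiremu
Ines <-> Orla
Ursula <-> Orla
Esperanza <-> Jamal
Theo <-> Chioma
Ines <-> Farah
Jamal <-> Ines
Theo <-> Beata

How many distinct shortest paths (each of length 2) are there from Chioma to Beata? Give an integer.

2

The shortest distance is 2. The length-2 paths are: Chioma–Wiremu–Beata; Chioma–Theo–Beata.
That gives 2 distinct shortest paths.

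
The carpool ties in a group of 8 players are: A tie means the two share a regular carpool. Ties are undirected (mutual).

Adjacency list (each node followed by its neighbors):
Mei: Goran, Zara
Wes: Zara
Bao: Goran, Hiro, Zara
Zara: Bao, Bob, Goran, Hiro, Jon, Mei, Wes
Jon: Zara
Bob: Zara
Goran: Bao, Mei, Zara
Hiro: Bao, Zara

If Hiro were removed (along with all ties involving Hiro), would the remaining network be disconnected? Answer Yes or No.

Even without Hiro, every remaining node can still reach every other (the residual graph is connected), so Hiro is not a cut vertex.

No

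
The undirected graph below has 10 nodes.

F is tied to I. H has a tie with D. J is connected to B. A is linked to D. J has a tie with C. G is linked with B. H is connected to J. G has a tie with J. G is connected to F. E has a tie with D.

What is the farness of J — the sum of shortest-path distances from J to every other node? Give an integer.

Distances from J: A:3, B:1, C:1, D:2, E:3, F:2, G:1, H:1, I:3.
Sum = 3 + 1 + 1 + 2 + 3 + 2 + 1 + 1 + 3 = 17.

17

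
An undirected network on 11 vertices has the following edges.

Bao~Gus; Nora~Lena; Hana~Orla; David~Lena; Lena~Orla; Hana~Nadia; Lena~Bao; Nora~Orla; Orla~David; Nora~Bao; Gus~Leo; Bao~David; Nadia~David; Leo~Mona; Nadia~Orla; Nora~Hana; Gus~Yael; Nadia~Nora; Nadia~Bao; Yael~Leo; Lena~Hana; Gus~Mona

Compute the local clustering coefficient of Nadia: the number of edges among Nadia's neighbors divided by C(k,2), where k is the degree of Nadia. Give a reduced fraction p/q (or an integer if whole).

Nadia's neighbors: Bao, David, Hana, Nora, and Orla (k = 5).
Possible neighbor pairs: C(5,2) = 10. Edges among them: Bao–David, Bao–Nora, David–Orla, Hana–Nora, Hana–Orla, Nora–Orla → e = 6.
Clustering(Nadia) = 6/10 = 3/5.

3/5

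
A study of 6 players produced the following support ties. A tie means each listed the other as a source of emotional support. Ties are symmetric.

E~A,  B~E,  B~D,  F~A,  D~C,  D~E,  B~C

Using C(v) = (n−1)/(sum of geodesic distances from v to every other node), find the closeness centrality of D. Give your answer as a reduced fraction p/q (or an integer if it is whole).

5/8

Distances from D: A:2, B:1, C:1, E:1, F:3. Sum = 8.
n = 6, so closeness = 5/8.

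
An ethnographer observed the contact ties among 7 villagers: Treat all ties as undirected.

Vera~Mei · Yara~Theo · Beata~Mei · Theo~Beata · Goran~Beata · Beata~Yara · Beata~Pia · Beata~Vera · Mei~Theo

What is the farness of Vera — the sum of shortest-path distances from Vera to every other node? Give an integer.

10

Distances from Vera: Beata:1, Goran:2, Mei:1, Pia:2, Theo:2, Yara:2.
Sum = 1 + 2 + 1 + 2 + 2 + 2 = 10.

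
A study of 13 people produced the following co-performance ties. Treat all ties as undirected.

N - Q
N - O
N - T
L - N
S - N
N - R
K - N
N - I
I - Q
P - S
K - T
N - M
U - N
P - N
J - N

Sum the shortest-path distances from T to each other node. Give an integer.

Distances from T: I:2, J:2, K:1, L:2, M:2, N:1, O:2, P:2, Q:2, R:2, S:2, U:2.
Sum = 2 + 2 + 1 + 2 + 2 + 1 + 2 + 2 + 2 + 2 + 2 + 2 = 22.

22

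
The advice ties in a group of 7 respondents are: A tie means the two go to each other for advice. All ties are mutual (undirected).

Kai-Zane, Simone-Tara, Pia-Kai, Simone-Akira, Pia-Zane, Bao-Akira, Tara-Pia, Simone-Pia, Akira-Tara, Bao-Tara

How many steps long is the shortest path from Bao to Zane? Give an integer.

3

One shortest route is Bao – Tara – Pia – Zane, which uses 3 edges, and at distance 2 from Bao we only reach {Pia, Simone}, which does not include Zane. So d(Bao,Zane) = 3.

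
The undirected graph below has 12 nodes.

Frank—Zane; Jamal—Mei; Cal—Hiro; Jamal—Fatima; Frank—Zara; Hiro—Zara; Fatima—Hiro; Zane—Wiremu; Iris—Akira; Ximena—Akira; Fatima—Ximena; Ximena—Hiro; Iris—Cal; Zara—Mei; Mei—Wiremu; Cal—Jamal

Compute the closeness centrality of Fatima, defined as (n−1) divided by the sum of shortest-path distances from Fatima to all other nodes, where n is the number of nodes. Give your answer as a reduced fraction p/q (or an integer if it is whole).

11/24

Distances from Fatima: Akira:2, Cal:2, Frank:3, Hiro:1, Iris:3, Jamal:1, Mei:2, Wiremu:3, Ximena:1, Zane:4, Zara:2. Sum = 24.
n = 12, so closeness = 11/24.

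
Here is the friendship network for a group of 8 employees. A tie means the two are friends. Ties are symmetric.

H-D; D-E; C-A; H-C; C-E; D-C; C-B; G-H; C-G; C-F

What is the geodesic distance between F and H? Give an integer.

2

One shortest route is F – C – H, which uses 2 edges, and F and H are not directly tied, so nothing shorter exists. So d(F,H) = 2.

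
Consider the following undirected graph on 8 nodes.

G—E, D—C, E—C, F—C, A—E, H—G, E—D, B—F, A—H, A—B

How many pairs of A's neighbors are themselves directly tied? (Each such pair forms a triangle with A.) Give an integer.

A's neighbors are B, E, and H, but none of them are tied to each other, so no triangle contains A.

0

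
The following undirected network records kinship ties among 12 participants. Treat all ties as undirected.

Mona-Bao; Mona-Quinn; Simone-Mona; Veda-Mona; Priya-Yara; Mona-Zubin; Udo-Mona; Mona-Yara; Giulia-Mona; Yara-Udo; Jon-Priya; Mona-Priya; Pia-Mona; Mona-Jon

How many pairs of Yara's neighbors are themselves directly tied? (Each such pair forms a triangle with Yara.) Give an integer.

2

Yara's neighbors: Mona, Priya, and Udo.
Neighbor pairs that are themselves tied: Yara–Mona–Priya; Yara–Mona–Udo. Each forms one triangle with Yara, for 2 in total.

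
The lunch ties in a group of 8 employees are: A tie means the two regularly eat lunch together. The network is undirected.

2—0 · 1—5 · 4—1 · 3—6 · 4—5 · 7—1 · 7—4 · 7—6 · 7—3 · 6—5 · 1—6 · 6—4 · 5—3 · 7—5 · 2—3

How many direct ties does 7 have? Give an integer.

5

7 is directly tied to 1, 3, 4, 5, and 6. That is 5 neighbors, so the degree of 7 is 5.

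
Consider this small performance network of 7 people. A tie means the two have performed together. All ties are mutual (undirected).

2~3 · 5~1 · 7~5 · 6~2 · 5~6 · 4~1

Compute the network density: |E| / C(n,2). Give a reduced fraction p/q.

There are 6 edges and 7 nodes, so the maximum possible is C(7,2) = 21.
Density = 6/21 = 2/7.

2/7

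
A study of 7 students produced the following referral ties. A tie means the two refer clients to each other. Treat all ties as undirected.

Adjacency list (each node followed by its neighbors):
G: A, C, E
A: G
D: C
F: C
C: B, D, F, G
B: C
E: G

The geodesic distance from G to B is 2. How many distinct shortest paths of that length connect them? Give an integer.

The shortest distance is 2, and the only length-2 path is G–C–B. So there is exactly 1 shortest path.

1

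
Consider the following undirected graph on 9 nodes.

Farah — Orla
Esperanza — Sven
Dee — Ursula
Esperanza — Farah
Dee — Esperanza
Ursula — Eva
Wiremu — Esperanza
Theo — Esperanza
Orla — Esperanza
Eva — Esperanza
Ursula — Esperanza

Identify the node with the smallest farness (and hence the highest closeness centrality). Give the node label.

Farness (sum of distances to all others) for each node — Dee:14, Esperanza:8, Eva:14, Farah:14, Orla:14, Sven:15, Theo:15, Ursula:13, Wiremu:15.
The smallest farness is 8, for Esperanza, so Esperanza has the highest closeness.

Esperanza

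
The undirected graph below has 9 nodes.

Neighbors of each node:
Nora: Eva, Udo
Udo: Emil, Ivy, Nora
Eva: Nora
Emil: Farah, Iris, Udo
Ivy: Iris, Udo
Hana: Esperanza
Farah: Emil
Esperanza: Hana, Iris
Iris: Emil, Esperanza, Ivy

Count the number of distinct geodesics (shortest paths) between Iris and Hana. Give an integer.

1

The shortest distance is 2, and the only length-2 path is Iris–Esperanza–Hana. So there is exactly 1 shortest path.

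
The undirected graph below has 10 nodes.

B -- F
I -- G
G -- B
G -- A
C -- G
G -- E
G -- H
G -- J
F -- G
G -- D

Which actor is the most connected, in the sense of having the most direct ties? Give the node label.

Degrees — A:1, B:2, C:1, D:1, E:1, F:2, G:9, H:1, I:1, J:1.
The maximum is 9, attained only by G.

G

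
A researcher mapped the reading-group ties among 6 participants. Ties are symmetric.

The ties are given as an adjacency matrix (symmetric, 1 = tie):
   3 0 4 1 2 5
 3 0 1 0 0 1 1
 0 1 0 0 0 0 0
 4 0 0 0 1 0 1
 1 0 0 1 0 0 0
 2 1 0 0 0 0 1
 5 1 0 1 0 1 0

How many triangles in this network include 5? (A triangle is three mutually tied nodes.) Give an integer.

1

5's neighbors: 2, 3, and 4.
Neighbor pairs that are themselves tied: 5–2–3. Each forms one triangle with 5, for 1 in total.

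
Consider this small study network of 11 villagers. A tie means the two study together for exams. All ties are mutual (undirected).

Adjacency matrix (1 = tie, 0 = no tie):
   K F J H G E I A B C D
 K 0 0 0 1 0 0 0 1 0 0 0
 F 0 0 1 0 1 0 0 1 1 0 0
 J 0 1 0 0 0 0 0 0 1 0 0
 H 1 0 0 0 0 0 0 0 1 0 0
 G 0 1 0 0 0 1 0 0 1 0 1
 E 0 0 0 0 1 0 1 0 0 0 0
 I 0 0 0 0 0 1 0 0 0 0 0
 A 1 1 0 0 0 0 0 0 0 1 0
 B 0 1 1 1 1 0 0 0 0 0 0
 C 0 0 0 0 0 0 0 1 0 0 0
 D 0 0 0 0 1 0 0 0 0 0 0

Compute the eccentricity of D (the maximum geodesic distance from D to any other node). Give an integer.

Distances from D: A:3, B:2, C:4, E:2, F:2, G:1, H:3, I:3, J:3, K:4.
The largest is 4 (to K and C), so the eccentricity of D is 4.

4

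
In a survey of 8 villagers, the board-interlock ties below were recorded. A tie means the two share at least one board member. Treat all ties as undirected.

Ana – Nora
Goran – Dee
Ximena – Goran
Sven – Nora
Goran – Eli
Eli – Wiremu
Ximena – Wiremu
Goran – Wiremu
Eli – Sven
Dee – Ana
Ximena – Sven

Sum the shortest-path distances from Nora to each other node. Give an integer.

Distances from Nora: Ana:1, Dee:2, Eli:2, Goran:3, Sven:1, Wiremu:3, Ximena:2.
Sum = 1 + 2 + 2 + 3 + 1 + 3 + 2 = 14.

14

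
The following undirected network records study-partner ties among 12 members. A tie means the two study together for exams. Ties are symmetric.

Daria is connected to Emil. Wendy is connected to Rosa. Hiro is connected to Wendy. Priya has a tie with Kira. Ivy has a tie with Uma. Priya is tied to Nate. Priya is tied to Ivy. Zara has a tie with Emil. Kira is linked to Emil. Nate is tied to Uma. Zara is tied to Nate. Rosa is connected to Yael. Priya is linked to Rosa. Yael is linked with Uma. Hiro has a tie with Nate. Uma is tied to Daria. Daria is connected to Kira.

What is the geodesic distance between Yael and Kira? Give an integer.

3

One shortest route is Yael – Uma – Daria – Kira, which uses 3 edges, and at distance 2 from Yael we only reach {Daria, Ivy, Nate, Priya, Wendy}, which does not include Kira. So d(Yael,Kira) = 3.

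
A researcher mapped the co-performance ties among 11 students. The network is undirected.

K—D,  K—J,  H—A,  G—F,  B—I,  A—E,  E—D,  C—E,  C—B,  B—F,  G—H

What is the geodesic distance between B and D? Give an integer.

3

One shortest route is B – C – E – D, which uses 3 edges, and at distance 2 from B we only reach {E, G}, which does not include D. So d(B,D) = 3.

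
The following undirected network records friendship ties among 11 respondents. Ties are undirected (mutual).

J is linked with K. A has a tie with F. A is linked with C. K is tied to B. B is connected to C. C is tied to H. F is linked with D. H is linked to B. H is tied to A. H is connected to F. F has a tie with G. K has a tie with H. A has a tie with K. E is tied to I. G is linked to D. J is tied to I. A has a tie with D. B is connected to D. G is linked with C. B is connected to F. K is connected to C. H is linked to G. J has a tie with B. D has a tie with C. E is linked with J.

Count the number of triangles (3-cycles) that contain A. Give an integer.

A's neighbors: C, D, F, H, and K.
Neighbor pairs that are themselves tied: A–C–D; A–C–H; A–C–K; A–D–F; A–F–H; A–H–K. Each forms one triangle with A, for 6 in total.

6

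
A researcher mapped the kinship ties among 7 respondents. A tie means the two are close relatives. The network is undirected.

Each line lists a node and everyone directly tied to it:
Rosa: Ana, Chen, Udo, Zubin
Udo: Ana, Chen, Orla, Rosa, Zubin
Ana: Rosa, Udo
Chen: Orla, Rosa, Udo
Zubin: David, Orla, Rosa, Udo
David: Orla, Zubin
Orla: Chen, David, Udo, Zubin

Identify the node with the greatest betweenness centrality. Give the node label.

Udo

Unnormalized betweenness of each node: Ana:0, Chen:1/3, David:0, Orla:13/6, Rosa:5/3, Udo:10/3, Zubin:5/2.
Udo has the largest value, 10/3, making it the main broker — the node through which the most shortest paths run.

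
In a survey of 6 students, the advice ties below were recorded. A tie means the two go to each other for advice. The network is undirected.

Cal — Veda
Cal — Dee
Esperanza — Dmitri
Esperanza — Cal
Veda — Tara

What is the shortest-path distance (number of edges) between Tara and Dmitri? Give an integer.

One shortest route is Tara – Veda – Cal – Esperanza – Dmitri, which uses 4 edges, and at distance 3 from Tara we only reach {Dee, Esperanza}, which does not include Dmitri. So d(Tara,Dmitri) = 4.

4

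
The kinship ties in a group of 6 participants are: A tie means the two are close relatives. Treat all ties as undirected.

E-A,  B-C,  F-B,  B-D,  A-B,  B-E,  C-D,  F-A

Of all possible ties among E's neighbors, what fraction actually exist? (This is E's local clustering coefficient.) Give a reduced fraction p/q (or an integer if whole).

1

E's neighbors: A and B (k = 2).
Possible neighbor pairs: C(2,2) = 1. Edges among them: A–B → e = 1.
Clustering(E) = 1/1.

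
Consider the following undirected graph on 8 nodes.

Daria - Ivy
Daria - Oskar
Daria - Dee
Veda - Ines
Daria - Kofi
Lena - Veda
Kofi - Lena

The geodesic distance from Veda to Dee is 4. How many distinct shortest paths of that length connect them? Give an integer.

The shortest distance is 4, and the only length-4 path is Veda–Lena–Kofi–Daria–Dee. So there is exactly 1 shortest path.

1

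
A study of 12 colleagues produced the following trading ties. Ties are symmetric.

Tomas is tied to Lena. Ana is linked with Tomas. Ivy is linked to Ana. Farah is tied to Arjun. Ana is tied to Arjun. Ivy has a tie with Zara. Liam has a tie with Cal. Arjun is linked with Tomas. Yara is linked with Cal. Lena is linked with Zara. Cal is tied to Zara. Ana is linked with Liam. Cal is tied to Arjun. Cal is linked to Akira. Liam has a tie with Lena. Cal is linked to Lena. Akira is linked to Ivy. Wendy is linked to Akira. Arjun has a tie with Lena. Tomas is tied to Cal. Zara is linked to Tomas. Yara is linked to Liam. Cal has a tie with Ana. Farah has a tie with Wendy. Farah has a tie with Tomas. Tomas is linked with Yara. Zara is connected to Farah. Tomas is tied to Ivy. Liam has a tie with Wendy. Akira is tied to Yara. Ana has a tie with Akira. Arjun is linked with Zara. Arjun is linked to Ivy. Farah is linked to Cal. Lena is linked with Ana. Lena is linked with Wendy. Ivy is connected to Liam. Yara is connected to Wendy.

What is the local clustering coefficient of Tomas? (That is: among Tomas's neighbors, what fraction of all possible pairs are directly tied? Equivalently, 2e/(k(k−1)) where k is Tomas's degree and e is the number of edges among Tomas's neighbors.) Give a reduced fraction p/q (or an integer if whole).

4/7

Tomas's neighbors: Ana, Arjun, Cal, Farah, Ivy, Lena, Yara, and Zara (k = 8).
Possible neighbor pairs: C(8,2) = 28. Edges among them: Ana–Arjun, Ana–Cal, Ana–Ivy, Ana–Lena, Arjun–Cal, Arjun–Farah, Arjun–Ivy, Arjun–Lena, Arjun–Zara, Cal–Farah, Cal–Lena, Cal–Yara, Cal–Zara, Farah–Zara, Ivy–Zara, Lena–Zara → e = 16.
Clustering(Tomas) = 16/28 = 4/7.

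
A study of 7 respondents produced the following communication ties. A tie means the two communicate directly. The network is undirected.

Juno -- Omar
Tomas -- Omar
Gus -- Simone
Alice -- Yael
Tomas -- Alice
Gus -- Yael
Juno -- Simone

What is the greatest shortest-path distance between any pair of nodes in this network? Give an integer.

Eccentricity of each node (its greatest distance to any other): Alice:3, Gus:3, Juno:3, Omar:3, Simone:3, Tomas:3, Yael:3.
The maximum eccentricity is 3, realized for instance by the pair Juno–Yael via Juno – Simone – Gus – Yael. So the diameter is 3.

3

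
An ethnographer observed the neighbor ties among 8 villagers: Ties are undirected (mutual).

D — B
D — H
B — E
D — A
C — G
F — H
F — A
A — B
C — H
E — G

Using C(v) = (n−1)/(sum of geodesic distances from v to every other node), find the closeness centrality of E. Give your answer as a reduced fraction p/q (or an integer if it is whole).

Distances from E: A:2, B:1, C:2, D:2, F:3, G:1, H:3. Sum = 14.
n = 8, so closeness = 7/14 = 1/2.

1/2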